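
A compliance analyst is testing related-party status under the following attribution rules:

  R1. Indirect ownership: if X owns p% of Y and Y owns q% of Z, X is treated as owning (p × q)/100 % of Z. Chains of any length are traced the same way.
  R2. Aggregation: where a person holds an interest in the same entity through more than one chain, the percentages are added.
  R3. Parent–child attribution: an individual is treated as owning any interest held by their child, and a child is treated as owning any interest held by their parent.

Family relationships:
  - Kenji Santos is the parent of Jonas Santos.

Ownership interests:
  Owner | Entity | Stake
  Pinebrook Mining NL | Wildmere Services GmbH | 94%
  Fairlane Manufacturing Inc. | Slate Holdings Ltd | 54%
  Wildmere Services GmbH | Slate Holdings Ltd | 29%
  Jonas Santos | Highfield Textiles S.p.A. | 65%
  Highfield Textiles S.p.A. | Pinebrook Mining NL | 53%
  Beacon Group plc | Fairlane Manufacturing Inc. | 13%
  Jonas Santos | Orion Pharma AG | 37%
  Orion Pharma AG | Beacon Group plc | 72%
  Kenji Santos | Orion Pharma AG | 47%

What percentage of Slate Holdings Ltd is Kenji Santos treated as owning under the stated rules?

By parent–child attribution (R3), Kenji Santos is treated as also owning Jonas Santos's interest in Orion Pharma AG, giving 47% + 37% = 84%.
By parent–child attribution (R3), Kenji Santos is treated as owning Jonas Santos's 65% interest in Highfield Textiles S.p.A.
Chain via Orion Pharma AG → Beacon Group plc → Fairlane Manufacturing Inc. (R1): 84% × 72% × 13% × 54% = 4.245696% of Slate Holdings Ltd.
Chain via Highfield Textiles S.p.A. → Pinebrook Mining NL → Wildmere Services GmbH (R1): 65% × 53% × 94% × 29% = 9.39107% of Slate Holdings Ltd.
Aggregating (R2): 4.245696% + 9.39107% = 13.636766%.

13.636766%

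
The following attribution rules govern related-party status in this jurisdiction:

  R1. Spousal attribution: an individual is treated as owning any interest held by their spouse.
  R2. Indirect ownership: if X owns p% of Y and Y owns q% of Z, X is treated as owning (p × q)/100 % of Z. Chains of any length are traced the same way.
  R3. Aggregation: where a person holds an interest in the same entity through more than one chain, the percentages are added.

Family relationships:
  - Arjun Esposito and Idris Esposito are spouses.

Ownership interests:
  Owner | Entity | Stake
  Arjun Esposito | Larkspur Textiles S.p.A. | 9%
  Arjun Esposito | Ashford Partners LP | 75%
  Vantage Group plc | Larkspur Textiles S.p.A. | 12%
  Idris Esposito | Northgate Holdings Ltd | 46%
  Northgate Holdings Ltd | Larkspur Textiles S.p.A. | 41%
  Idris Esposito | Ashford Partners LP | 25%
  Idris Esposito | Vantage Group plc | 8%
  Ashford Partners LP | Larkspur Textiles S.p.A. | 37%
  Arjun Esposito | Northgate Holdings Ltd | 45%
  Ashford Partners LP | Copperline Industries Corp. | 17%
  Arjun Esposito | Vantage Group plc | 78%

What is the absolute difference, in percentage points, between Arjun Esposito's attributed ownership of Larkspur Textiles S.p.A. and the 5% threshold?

88.63

By spousal attribution (R1), Arjun Esposito is treated as also owning Idris Esposito's interest in Ashford Partners LP, giving 75% + 25% = 100%.
By spousal attribution (R1), Arjun Esposito is treated as also owning Idris Esposito's interest in Northgate Holdings Ltd, giving 45% + 46% = 91%.
By spousal attribution (R1), Arjun Esposito is treated as also owning Idris Esposito's interest in Vantage Group plc, giving 78% + 8% = 86%.
Chain via Ashford Partners LP (R2): 100% × 37% = 37% of Larkspur Textiles S.p.A.
Chain via Northgate Holdings Ltd (R2): 91% × 41% = 37.31% of Larkspur Textiles S.p.A.
Chain via Vantage Group plc (R2): 86% × 12% = 10.32% of Larkspur Textiles S.p.A.
Direct interest in Larkspur Textiles S.p.A: 9%.
Aggregating (R3): 37% + 37.31% + 10.32% + 9% = 93.63%.
93.63% exceeds the 5% threshold by 88.63 percentage points.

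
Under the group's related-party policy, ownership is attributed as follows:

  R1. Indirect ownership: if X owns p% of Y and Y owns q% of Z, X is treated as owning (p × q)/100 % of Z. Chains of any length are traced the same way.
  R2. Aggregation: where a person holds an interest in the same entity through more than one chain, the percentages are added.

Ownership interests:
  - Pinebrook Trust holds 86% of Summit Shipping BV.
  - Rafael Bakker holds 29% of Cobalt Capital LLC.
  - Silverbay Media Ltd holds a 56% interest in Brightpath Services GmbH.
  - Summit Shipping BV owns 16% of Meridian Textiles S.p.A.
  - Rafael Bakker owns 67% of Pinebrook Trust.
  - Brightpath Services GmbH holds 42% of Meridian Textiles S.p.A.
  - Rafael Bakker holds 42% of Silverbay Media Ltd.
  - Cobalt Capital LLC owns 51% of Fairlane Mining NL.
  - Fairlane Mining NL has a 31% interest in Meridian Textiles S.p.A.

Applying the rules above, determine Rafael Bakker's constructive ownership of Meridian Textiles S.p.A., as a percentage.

Chain via Silverbay Media Ltd → Brightpath Services GmbH (R1): 42% × 56% × 42% = 9.8784% of Meridian Textiles S.p.A.
Chain via Pinebrook Trust → Summit Shipping BV (R1): 67% × 86% × 16% = 9.2192% of Meridian Textiles S.p.A.
Chain via Cobalt Capital LLC → Fairlane Mining NL (R1): 29% × 51% × 31% = 4.5849% of Meridian Textiles S.p.A.
Aggregating (R2): 9.8784% + 9.2192% + 4.5849% = 23.6825%.

23.6825%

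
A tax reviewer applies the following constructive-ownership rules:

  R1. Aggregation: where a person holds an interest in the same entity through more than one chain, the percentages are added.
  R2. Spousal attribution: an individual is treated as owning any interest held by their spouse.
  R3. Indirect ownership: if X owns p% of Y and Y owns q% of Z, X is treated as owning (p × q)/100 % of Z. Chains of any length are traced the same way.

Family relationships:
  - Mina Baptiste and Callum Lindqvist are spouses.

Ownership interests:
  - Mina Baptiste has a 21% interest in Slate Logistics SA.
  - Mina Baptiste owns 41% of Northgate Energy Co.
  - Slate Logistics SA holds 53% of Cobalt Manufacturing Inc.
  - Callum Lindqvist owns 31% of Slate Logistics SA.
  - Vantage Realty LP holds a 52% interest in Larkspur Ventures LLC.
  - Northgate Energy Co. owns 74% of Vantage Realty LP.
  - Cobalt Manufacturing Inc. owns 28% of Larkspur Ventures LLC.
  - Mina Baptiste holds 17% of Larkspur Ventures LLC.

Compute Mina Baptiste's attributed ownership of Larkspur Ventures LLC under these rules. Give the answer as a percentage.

By spousal attribution (R2), Mina Baptiste is treated as also owning Callum Lindqvist's interest in Slate Logistics SA, giving 21% + 31% = 52%.
Chain via Slate Logistics SA → Cobalt Manufacturing Inc. (R3): 52% × 53% × 28% = 7.7168% of Larkspur Ventures LLC.
Chain via Northgate Energy Co. → Vantage Realty LP (R3): 41% × 74% × 52% = 15.7768% of Larkspur Ventures LLC.
Direct interest in Larkspur Ventures LLC: 17%.
Aggregating (R1): 7.7168% + 15.7768% + 17% = 40.4936%.

40.4936%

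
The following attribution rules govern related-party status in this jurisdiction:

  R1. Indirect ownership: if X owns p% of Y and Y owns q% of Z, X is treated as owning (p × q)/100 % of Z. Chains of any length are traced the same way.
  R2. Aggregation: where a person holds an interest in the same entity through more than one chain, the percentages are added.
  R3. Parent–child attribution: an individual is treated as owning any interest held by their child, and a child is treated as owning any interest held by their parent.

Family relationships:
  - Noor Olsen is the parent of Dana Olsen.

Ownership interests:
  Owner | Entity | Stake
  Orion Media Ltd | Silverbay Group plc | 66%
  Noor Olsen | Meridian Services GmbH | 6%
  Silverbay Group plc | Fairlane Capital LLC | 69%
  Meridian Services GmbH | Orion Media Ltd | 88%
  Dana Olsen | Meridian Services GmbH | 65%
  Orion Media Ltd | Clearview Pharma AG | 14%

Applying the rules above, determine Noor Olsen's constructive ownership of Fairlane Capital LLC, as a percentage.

28.453392%

By parent–child attribution (R3), Noor Olsen is treated as also owning Dana Olsen's interest in Meridian Services GmbH, giving 6% + 65% = 71%.
Chain via Meridian Services GmbH → Orion Media Ltd → Silverbay Group plc (R1): 71% × 88% × 66% × 69% = 28.453392% of Fairlane Capital LLC.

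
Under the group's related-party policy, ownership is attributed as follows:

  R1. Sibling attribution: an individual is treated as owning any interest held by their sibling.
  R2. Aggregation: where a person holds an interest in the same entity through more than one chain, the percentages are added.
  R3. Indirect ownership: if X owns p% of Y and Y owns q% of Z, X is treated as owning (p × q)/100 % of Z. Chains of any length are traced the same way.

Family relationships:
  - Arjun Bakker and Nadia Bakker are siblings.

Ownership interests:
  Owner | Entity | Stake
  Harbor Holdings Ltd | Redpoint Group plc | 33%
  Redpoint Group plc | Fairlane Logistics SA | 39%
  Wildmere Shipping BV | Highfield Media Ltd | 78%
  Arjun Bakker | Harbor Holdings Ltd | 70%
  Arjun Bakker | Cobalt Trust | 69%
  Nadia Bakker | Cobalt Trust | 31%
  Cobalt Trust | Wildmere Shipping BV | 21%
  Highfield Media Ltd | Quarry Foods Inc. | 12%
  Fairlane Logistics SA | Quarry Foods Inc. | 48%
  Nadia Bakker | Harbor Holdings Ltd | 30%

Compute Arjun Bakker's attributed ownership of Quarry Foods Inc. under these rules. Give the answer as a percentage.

By sibling attribution (R1), Arjun Bakker is treated as also owning Nadia Bakker's interest in Cobalt Trust, giving 69% + 31% = 100%.
By sibling attribution (R1), Arjun Bakker is treated as also owning Nadia Bakker's interest in Harbor Holdings Ltd, giving 70% + 30% = 100%.
Chain via Cobalt Trust → Wildmere Shipping BV → Highfield Media Ltd (R3): 100% × 21% × 78% × 12% = 1.9656% of Quarry Foods Inc.
Chain via Harbor Holdings Ltd → Redpoint Group plc → Fairlane Logistics SA (R3): 100% × 33% × 39% × 48% = 6.1776% of Quarry Foods Inc.
Aggregating (R2): 1.9656% + 6.1776% = 8.1432%.

8.1432%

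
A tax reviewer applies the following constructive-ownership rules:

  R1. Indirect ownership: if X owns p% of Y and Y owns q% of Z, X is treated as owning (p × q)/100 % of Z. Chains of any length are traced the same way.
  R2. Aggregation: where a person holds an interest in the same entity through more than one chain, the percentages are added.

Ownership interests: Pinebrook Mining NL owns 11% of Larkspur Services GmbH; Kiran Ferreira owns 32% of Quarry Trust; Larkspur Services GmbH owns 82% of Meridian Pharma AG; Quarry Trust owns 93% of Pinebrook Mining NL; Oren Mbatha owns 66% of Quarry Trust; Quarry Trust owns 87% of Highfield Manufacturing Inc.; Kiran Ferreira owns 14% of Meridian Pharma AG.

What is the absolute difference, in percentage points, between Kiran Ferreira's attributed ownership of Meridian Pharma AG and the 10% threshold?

6.684352

Chain via Quarry Trust → Pinebrook Mining NL → Larkspur Services GmbH (R1): 32% × 93% × 11% × 82% = 2.684352% of Meridian Pharma AG.
Direct interest in Meridian Pharma AG: 14%.
Aggregating (R2): 2.684352% + 14% = 16.684352%.
16.684352% exceeds the 10% threshold by 6.684352 percentage points.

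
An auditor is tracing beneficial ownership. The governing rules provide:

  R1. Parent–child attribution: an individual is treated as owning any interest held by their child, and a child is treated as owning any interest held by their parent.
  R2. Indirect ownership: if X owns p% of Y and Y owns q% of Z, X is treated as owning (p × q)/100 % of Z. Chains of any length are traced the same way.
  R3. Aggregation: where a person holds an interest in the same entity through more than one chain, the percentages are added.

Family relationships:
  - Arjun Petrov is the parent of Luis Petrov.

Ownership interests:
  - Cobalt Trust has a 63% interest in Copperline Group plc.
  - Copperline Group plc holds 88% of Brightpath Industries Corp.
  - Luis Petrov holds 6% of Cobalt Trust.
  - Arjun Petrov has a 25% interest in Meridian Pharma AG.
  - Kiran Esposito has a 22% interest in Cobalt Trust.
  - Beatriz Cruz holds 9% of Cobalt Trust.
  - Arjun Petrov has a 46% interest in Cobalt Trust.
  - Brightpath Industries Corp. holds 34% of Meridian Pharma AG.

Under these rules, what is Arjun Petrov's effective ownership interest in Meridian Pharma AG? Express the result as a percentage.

By parent–child attribution (R1), Arjun Petrov is treated as also owning Luis Petrov's interest in Cobalt Trust, giving 46% + 6% = 52%.
Chain via Cobalt Trust → Copperline Group plc → Brightpath Industries Corp. (R2): 52% × 63% × 88% × 34% = 9.801792% of Meridian Pharma AG.
Direct interest in Meridian Pharma AG: 25%.
Aggregating (R3): 9.801792% + 25% = 34.801792%.

34.801792%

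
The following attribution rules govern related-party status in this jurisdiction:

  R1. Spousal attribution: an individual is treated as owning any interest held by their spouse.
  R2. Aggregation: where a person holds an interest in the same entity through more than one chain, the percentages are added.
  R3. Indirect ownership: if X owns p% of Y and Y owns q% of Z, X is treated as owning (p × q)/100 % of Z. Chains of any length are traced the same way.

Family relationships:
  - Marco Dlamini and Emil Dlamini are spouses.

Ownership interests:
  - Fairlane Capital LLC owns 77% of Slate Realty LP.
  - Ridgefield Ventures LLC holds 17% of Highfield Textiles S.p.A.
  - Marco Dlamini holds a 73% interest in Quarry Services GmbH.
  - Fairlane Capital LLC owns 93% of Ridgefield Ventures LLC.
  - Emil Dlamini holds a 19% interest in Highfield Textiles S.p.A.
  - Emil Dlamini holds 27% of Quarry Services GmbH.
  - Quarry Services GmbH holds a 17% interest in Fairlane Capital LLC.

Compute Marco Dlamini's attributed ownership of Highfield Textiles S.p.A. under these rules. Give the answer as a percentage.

21.6877%

By spousal attribution (R1), Marco Dlamini is treated as also owning Emil Dlamini's interest in Quarry Services GmbH, giving 73% + 27% = 100%.
By spousal attribution (R1), Marco Dlamini is treated as owning Emil Dlamini's 19% interest in Highfield Textiles S.p.A.
Chain via Quarry Services GmbH → Fairlane Capital LLC → Ridgefield Ventures LLC (R3): 100% × 17% × 93% × 17% = 2.6877% of Highfield Textiles S.p.A.
Direct interest in Highfield Textiles S.p.A: 19%.
Aggregating (R2): 2.6877% + 19% = 21.6877%.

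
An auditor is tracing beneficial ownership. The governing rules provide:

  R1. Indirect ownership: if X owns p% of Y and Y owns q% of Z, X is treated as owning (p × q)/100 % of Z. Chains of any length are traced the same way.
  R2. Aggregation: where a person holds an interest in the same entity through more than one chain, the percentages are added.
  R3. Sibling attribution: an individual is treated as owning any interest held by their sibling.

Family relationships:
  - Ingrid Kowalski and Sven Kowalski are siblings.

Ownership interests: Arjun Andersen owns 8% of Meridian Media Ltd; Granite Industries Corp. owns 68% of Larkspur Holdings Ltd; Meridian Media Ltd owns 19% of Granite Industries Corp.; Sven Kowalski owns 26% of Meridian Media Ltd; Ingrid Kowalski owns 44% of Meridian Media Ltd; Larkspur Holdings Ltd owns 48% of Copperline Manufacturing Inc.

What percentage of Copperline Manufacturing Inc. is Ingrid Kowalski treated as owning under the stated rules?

4.34112%

By sibling attribution (R3), Ingrid Kowalski is treated as also owning Sven Kowalski's interest in Meridian Media Ltd, giving 44% + 26% = 70%.
Chain via Meridian Media Ltd → Granite Industries Corp. → Larkspur Holdings Ltd (R1): 70% × 19% × 68% × 48% = 4.34112% of Copperline Manufacturing Inc.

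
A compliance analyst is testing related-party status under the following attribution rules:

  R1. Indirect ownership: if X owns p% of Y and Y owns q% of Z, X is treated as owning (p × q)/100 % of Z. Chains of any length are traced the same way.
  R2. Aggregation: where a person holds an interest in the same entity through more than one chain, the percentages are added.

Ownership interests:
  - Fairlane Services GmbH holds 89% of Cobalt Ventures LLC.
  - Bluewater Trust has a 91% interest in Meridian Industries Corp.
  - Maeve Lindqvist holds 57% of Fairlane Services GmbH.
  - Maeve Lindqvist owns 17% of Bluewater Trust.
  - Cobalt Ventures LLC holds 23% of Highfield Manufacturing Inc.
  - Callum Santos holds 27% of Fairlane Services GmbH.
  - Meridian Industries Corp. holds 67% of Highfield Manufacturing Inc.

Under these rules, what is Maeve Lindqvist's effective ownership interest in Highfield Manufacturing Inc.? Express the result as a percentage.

22.0328%

Chain via Fairlane Services GmbH → Cobalt Ventures LLC (R1): 57% × 89% × 23% = 11.6679% of Highfield Manufacturing Inc.
Chain via Bluewater Trust → Meridian Industries Corp. (R1): 17% × 91% × 67% = 10.3649% of Highfield Manufacturing Inc.
Aggregating (R2): 11.6679% + 10.3649% = 22.0328%.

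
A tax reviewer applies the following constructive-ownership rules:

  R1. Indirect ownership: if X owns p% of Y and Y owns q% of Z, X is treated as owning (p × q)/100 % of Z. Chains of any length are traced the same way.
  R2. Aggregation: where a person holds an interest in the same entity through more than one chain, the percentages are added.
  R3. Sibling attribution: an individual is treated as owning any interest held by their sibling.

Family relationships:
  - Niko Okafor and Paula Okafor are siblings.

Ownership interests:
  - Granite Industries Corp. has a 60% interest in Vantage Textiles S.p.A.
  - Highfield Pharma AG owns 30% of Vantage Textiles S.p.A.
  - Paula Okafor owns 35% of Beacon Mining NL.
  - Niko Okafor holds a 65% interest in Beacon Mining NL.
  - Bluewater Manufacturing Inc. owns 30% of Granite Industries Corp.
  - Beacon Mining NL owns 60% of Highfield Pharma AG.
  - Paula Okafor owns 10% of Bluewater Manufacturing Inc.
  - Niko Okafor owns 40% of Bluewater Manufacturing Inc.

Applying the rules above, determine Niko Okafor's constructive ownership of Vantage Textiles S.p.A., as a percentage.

27%

By sibling attribution (R3), Niko Okafor is treated as also owning Paula Okafor's interest in Beacon Mining NL, giving 65% + 35% = 100%.
By sibling attribution (R3), Niko Okafor is treated as also owning Paula Okafor's interest in Bluewater Manufacturing Inc, giving 40% + 10% = 50%.
Chain via Beacon Mining NL → Highfield Pharma AG (R1): 100% × 60% × 30% = 18% of Vantage Textiles S.p.A.
Chain via Bluewater Manufacturing Inc. → Granite Industries Corp. (R1): 50% × 30% × 60% = 9% of Vantage Textiles S.p.A.
Aggregating (R2): 18% + 9% = 27%.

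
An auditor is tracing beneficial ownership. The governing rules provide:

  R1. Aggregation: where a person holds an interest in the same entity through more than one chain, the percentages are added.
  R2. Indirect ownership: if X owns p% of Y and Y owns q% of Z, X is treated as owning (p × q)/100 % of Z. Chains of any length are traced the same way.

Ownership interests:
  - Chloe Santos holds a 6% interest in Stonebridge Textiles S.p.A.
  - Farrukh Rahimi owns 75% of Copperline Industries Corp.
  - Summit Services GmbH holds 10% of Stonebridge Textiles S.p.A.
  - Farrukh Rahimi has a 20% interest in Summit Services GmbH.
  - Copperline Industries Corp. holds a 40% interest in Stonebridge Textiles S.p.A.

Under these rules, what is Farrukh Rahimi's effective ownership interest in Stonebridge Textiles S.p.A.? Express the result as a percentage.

Chain via Summit Services GmbH (R2): 20% × 10% = 2% of Stonebridge Textiles S.p.A.
Chain via Copperline Industries Corp. (R2): 75% × 40% = 30% of Stonebridge Textiles S.p.A.
Aggregating (R1): 2% + 30% = 32%.

32%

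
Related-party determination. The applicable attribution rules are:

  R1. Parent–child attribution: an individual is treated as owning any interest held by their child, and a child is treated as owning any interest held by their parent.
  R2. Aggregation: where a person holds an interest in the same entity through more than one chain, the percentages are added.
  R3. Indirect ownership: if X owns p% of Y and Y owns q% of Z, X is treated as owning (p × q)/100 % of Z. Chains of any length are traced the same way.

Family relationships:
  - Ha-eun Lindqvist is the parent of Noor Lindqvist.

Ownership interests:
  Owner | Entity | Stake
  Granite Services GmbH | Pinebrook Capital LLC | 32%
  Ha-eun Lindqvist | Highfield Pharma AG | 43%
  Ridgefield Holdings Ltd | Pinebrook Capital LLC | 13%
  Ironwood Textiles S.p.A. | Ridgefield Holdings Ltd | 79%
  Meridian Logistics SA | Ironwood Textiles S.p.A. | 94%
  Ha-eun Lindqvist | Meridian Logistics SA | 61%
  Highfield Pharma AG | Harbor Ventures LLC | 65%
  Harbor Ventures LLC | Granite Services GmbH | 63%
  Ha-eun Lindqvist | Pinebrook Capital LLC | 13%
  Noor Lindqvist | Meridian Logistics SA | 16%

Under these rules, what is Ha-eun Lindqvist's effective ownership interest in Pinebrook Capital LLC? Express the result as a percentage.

By parent–child attribution (R1), Ha-eun Lindqvist is treated as also owning Noor Lindqvist's interest in Meridian Logistics SA, giving 61% + 16% = 77%.
Chain via Meridian Logistics SA → Ironwood Textiles S.p.A. → Ridgefield Holdings Ltd (R3): 77% × 94% × 79% × 13% = 7.433426% of Pinebrook Capital LLC.
Chain via Highfield Pharma AG → Harbor Ventures LLC → Granite Services GmbH (R3): 43% × 65% × 63% × 32% = 5.63472% of Pinebrook Capital LLC.
Direct interest in Pinebrook Capital LLC: 13%.
Aggregating (R2): 7.433426% + 5.63472% + 13% = 26.068146%.

26.068146%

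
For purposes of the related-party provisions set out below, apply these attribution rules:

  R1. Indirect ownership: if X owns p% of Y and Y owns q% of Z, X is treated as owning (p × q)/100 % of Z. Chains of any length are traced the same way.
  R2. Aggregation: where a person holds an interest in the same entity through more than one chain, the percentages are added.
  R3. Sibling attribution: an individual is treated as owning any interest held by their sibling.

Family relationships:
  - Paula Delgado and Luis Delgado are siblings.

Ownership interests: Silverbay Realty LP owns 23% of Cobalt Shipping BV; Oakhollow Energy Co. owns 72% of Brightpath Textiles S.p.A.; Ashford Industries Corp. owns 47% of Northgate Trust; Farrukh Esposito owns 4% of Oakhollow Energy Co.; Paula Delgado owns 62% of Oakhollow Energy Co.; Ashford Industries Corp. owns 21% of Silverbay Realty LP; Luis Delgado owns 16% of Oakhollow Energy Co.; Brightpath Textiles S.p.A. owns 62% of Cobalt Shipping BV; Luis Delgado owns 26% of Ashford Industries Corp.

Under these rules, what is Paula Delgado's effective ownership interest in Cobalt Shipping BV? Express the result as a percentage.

By sibling attribution (R3), Paula Delgado is treated as also owning Luis Delgado's interest in Oakhollow Energy Co, giving 62% + 16% = 78%.
By sibling attribution (R3), Paula Delgado is treated as owning Luis Delgado's 26% interest in Ashford Industries Corp.
Chain via Oakhollow Energy Co. → Brightpath Textiles S.p.A. (R1): 78% × 72% × 62% = 34.8192% of Cobalt Shipping BV.
Chain via Ashford Industries Corp. → Silverbay Realty LP (R1): 26% × 21% × 23% = 1.2558% of Cobalt Shipping BV.
Aggregating (R2): 34.8192% + 1.2558% = 36.075%.

36.075%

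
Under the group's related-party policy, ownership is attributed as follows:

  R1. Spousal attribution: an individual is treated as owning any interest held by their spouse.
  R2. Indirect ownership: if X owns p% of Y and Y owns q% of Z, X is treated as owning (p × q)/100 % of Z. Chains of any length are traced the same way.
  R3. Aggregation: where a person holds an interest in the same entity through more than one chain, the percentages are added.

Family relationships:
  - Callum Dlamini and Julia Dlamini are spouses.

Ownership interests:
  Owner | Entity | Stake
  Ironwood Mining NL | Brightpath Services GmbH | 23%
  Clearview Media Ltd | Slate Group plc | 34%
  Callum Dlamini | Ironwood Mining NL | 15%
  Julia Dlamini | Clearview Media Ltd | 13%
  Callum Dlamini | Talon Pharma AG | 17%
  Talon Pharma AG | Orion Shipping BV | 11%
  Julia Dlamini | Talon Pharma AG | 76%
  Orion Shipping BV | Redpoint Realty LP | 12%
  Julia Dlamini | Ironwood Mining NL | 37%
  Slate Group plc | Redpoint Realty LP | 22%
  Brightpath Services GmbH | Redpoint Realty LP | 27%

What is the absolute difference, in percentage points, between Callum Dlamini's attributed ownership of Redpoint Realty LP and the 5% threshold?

By spousal attribution (R1), Callum Dlamini is treated as also owning Julia Dlamini's interest in Ironwood Mining NL, giving 15% + 37% = 52%.
By spousal attribution (R1), Callum Dlamini is treated as also owning Julia Dlamini's interest in Talon Pharma AG, giving 17% + 76% = 93%.
By spousal attribution (R1), Callum Dlamini is treated as owning Julia Dlamini's 13% interest in Clearview Media Ltd.
Chain via Ironwood Mining NL → Brightpath Services GmbH (R2): 52% × 23% × 27% = 3.2292% of Redpoint Realty LP.
Chain via Talon Pharma AG → Orion Shipping BV (R2): 93% × 11% × 12% = 1.2276% of Redpoint Realty LP.
Chain via Clearview Media Ltd → Slate Group plc (R2): 13% × 34% × 22% = 0.9724% of Redpoint Realty LP.
Aggregating (R3): 3.2292% + 1.2276% + 0.9724% = 5.4292%.
5.4292% exceeds the 5% threshold by 0.4292 percentage points.

0.4292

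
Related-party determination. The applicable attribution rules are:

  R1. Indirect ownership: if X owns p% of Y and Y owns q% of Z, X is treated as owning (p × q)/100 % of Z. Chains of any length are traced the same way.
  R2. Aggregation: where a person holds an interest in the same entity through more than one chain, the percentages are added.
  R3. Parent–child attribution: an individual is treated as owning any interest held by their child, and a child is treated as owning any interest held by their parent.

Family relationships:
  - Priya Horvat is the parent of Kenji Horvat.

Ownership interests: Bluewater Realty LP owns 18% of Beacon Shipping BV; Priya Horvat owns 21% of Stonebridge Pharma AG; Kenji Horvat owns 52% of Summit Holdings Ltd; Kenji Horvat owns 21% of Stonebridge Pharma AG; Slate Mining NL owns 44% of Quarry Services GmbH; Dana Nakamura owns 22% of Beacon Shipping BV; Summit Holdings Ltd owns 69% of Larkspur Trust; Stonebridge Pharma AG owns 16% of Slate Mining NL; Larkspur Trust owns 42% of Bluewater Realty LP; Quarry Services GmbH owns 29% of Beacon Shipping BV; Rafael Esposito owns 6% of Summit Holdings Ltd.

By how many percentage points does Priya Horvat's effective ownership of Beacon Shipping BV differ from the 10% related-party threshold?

6.43

By parent–child attribution (R3), Priya Horvat is treated as also owning Kenji Horvat's interest in Stonebridge Pharma AG, giving 21% + 21% = 42%.
By parent–child attribution (R3), Priya Horvat is treated as owning Kenji Horvat's 52% interest in Summit Holdings Ltd.
Chain via Stonebridge Pharma AG → Slate Mining NL → Quarry Services GmbH (R1): 42% × 16% × 44% × 29% = 0.857472% of Beacon Shipping BV.
Chain via Summit Holdings Ltd → Larkspur Trust → Bluewater Realty LP (R1): 52% × 69% × 42% × 18% = 2.712528% of Beacon Shipping BV.
Aggregating (R2): 0.857472% + 2.712528% = 3.57%.
3.57% falls short of the 10% threshold by 6.43 percentage points.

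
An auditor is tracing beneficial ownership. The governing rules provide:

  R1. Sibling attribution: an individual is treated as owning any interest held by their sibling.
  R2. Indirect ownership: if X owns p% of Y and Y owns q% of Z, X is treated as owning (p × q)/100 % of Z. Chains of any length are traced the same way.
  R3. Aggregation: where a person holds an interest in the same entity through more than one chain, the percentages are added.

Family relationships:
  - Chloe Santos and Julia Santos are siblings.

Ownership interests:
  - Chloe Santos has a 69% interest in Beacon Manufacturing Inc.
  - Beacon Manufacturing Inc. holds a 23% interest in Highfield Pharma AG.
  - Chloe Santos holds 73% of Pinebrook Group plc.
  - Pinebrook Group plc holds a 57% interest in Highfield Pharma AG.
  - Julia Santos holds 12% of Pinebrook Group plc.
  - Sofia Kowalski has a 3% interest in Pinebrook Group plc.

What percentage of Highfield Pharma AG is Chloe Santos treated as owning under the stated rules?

64.32%

By sibling attribution (R1), Chloe Santos is treated as also owning Julia Santos's interest in Pinebrook Group plc, giving 73% + 12% = 85%.
Chain via Beacon Manufacturing Inc. (R2): 69% × 23% = 15.87% of Highfield Pharma AG.
Chain via Pinebrook Group plc (R2): 85% × 57% = 48.45% of Highfield Pharma AG.
Aggregating (R3): 15.87% + 48.45% = 64.32%.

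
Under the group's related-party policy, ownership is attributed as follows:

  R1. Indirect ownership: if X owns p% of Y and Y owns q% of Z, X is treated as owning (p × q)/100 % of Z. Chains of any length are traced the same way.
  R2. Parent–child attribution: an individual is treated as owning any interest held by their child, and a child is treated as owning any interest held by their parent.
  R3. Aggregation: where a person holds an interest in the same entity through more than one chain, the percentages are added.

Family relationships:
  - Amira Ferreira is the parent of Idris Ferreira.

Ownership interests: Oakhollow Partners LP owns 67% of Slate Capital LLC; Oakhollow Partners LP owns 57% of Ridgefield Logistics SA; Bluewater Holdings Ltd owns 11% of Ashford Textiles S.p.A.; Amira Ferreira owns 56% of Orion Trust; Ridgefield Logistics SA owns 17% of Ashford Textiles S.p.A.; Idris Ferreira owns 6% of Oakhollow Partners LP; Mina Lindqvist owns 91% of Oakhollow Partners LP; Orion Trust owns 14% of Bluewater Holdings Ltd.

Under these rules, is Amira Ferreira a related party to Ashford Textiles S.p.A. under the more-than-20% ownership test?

No

By parent–child attribution (R2), Amira Ferreira is treated as owning Idris Ferreira's 6% interest in Oakhollow Partners LP.
Chain via Orion Trust → Bluewater Holdings Ltd (R1): 56% × 14% × 11% = 0.8624% of Ashford Textiles S.p.A.
Chain via Oakhollow Partners LP → Ridgefield Logistics SA (R1): 6% × 57% × 17% = 0.5814% of Ashford Textiles S.p.A.
Aggregating (R3): 0.8624% + 0.5814% = 1.4438%.
1.4438% does not exceed the 20% threshold, so Amira is not a related party to Ashford Textiles S.p.A.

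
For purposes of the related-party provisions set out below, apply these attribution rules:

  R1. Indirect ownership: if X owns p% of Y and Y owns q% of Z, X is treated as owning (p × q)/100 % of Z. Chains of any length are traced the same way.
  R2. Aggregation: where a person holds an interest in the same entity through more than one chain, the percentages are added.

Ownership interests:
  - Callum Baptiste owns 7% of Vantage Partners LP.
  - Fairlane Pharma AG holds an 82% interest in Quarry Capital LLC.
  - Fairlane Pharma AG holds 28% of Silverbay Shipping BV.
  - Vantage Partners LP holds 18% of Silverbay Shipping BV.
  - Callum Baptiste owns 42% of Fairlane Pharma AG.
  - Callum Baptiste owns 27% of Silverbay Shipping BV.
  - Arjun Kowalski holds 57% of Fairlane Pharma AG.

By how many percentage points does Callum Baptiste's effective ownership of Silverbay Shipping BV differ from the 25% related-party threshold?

15.02

Chain via Fairlane Pharma AG (R1): 42% × 28% = 11.76% of Silverbay Shipping BV.
Chain via Vantage Partners LP (R1): 7% × 18% = 1.26% of Silverbay Shipping BV.
Direct interest in Silverbay Shipping BV: 27%.
Aggregating (R2): 11.76% + 1.26% + 27% = 40.02%.
40.02% exceeds the 25% threshold by 15.02 percentage points.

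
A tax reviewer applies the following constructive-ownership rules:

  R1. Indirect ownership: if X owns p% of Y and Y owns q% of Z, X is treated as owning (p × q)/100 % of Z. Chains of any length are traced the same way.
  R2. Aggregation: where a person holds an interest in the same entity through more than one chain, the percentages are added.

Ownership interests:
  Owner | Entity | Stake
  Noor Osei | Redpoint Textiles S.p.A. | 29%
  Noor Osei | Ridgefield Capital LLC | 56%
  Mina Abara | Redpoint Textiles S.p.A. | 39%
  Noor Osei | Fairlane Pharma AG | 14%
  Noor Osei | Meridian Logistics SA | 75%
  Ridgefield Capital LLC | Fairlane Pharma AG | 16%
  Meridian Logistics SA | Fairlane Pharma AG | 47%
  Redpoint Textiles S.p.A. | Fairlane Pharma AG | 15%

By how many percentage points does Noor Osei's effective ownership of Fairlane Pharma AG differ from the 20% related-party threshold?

Chain via Meridian Logistics SA (R1): 75% × 47% = 35.25% of Fairlane Pharma AG.
Chain via Redpoint Textiles S.p.A. (R1): 29% × 15% = 4.35% of Fairlane Pharma AG.
Chain via Ridgefield Capital LLC (R1): 56% × 16% = 8.96% of Fairlane Pharma AG.
Direct interest in Fairlane Pharma AG: 14%.
Aggregating (R2): 35.25% + 4.35% + 8.96% + 14% = 62.56%.
62.56% exceeds the 20% threshold by 42.56 percentage points.

42.56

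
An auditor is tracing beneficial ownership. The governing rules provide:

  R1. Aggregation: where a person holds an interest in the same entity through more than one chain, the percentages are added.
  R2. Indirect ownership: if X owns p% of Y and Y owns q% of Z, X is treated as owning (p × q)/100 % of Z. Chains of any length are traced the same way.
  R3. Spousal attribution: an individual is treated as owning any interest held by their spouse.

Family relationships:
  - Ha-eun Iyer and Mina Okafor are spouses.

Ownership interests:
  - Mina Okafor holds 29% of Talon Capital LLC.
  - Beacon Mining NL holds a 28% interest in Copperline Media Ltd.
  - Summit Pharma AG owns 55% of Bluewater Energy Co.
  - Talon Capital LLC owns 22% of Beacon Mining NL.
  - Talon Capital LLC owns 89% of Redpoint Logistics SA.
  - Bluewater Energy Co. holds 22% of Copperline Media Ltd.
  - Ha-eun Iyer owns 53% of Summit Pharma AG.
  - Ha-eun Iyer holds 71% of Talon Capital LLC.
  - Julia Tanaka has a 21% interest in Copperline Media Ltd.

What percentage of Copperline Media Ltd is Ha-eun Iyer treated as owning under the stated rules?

12.573%

By spousal attribution (R3), Ha-eun Iyer is treated as also owning Mina Okafor's interest in Talon Capital LLC, giving 71% + 29% = 100%.
Chain via Summit Pharma AG → Bluewater Energy Co. (R2): 53% × 55% × 22% = 6.413% of Copperline Media Ltd.
Chain via Talon Capital LLC → Beacon Mining NL (R2): 100% × 22% × 28% = 6.16% of Copperline Media Ltd.
Aggregating (R1): 6.413% + 6.16% = 12.573%.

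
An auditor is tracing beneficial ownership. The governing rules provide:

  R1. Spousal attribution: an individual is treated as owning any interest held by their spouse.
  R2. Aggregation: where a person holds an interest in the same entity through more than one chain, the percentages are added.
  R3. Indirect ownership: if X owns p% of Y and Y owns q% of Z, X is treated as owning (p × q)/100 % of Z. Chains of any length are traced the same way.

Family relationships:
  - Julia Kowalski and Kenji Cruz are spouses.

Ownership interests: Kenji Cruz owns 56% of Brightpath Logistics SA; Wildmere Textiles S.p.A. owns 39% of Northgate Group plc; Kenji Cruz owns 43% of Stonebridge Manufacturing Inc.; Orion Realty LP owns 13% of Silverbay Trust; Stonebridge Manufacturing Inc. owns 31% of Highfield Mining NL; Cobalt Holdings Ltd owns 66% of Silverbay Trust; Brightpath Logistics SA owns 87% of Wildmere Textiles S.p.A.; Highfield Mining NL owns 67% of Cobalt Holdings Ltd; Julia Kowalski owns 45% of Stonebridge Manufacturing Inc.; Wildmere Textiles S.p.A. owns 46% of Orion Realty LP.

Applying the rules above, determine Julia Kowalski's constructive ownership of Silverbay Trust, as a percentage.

14.976672%

By spousal attribution (R1), Julia Kowalski is treated as also owning Kenji Cruz's interest in Stonebridge Manufacturing Inc, giving 45% + 43% = 88%.
By spousal attribution (R1), Julia Kowalski is treated as owning Kenji Cruz's 56% interest in Brightpath Logistics SA.
Chain via Stonebridge Manufacturing Inc. → Highfield Mining NL → Cobalt Holdings Ltd (R3): 88% × 31% × 67% × 66% = 12.063216% of Silverbay Trust.
Chain via Brightpath Logistics SA → Wildmere Textiles S.p.A. → Orion Realty LP (R3): 56% × 87% × 46% × 13% = 2.913456% of Silverbay Trust.
Aggregating (R2): 12.063216% + 2.913456% = 14.976672%.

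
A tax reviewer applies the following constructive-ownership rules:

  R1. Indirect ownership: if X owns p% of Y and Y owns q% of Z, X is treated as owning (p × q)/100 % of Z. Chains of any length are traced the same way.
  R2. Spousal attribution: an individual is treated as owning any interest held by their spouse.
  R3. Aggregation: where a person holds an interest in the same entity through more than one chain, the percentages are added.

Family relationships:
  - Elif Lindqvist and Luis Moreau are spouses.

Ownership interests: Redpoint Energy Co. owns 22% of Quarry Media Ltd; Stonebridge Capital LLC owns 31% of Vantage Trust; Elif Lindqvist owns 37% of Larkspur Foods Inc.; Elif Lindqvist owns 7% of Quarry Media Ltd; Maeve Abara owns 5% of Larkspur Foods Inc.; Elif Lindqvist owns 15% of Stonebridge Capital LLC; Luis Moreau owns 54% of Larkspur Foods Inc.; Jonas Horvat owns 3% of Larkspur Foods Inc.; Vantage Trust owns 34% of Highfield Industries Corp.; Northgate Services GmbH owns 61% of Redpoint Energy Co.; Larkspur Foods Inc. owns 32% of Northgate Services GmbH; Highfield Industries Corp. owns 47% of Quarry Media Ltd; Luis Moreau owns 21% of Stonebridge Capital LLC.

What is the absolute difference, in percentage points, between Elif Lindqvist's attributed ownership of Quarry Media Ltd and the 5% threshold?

7.691272

By spousal attribution (R2), Elif Lindqvist is treated as also owning Luis Moreau's interest in Larkspur Foods Inc, giving 37% + 54% = 91%.
By spousal attribution (R2), Elif Lindqvist is treated as also owning Luis Moreau's interest in Stonebridge Capital LLC, giving 15% + 21% = 36%.
Chain via Larkspur Foods Inc. → Northgate Services GmbH → Redpoint Energy Co. (R1): 91% × 32% × 61% × 22% = 3.907904% of Quarry Media Ltd.
Chain via Stonebridge Capital LLC → Vantage Trust → Highfield Industries Corp. (R1): 36% × 31% × 34% × 47% = 1.783368% of Quarry Media Ltd.
Direct interest in Quarry Media Ltd: 7%.
Aggregating (R3): 3.907904% + 1.783368% + 7% = 12.691272%.
12.691272% exceeds the 5% threshold by 7.691272 percentage points.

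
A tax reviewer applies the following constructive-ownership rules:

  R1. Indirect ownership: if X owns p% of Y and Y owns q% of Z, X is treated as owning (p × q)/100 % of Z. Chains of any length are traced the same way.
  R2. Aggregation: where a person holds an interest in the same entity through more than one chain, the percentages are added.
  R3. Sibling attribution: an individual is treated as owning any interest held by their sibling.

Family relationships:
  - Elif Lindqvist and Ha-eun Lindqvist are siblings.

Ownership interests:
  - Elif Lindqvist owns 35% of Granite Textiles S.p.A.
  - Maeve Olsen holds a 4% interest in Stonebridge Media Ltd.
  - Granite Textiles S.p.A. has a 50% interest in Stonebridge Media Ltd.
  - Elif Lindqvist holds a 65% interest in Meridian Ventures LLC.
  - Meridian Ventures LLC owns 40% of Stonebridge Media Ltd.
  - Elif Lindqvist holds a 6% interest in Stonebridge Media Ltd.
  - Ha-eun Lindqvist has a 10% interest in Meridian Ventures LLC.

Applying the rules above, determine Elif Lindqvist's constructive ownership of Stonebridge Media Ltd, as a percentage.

By sibling attribution (R3), Elif Lindqvist is treated as also owning Ha-eun Lindqvist's interest in Meridian Ventures LLC, giving 65% + 10% = 75%.
Chain via Granite Textiles S.p.A. (R1): 35% × 50% = 17.5% of Stonebridge Media Ltd.
Chain via Meridian Ventures LLC (R1): 75% × 40% = 30% of Stonebridge Media Ltd.
Direct interest in Stonebridge Media Ltd: 6%.
Aggregating (R2): 17.5% + 30% + 6% = 53.5%.

53.5%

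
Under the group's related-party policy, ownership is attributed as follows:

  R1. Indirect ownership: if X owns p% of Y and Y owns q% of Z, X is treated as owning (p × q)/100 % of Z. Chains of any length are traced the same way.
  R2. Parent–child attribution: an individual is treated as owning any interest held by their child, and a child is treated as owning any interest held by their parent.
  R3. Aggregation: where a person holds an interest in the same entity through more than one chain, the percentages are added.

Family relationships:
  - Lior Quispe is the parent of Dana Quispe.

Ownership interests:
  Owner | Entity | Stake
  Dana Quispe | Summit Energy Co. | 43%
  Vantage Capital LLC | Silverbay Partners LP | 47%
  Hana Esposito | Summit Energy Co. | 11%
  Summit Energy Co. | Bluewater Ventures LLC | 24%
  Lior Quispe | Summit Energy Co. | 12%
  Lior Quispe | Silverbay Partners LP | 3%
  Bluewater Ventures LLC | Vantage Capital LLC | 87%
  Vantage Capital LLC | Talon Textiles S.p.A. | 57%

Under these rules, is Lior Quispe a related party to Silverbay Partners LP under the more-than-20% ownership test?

By parent–child attribution (R2), Lior Quispe is treated as also owning Dana Quispe's interest in Summit Energy Co, giving 12% + 43% = 55%.
Chain via Summit Energy Co. → Bluewater Ventures LLC → Vantage Capital LLC (R1): 55% × 24% × 87% × 47% = 5.39748% of Silverbay Partners LP.
Direct interest in Silverbay Partners LP: 3%.
Aggregating (R3): 5.39748% + 3% = 8.39748%.
8.39748% does not exceed the 20% threshold, so Lior is not a related party to Silverbay Partners LP.

No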